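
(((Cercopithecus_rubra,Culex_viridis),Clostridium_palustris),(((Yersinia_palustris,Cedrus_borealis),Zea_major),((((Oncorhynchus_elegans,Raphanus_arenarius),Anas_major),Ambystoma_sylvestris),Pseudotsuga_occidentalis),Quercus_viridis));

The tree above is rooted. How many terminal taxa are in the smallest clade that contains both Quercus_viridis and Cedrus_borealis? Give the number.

9

The MRCA of Quercus_viridis and Cedrus_borealis is the node subtending (((Yersinia_palustris,Cedrus_borealis),Zea_major),((((Oncorhynchus_elegans,Raphanus_arenarius),Anas_major),Ambystoma_sylvestris),Pseudotsuga_occidentalis),Quercus_viridis).
That clade contains 9 terminal taxa: Ambystoma_sylvestris, Anas_major, Cedrus_borealis, Oncorhynchus_elegans, Pseudotsuga_occidentalis, Quercus_viridis, Raphanus_arenarius, Yersinia_palustris, Zea_major.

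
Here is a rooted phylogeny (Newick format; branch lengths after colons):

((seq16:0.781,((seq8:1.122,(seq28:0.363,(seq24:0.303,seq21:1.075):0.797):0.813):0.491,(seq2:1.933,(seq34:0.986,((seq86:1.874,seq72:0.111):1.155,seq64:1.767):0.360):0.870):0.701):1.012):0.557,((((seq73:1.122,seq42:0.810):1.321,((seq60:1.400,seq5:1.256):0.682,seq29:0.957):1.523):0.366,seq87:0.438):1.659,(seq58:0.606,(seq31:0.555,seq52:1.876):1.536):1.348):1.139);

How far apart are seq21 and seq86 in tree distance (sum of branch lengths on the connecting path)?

The path runs seq21 → … → MRCA → … → seq86; the MRCA is the node subtending ((seq8,(seq28,(seq24,seq21))),(seq2,(seq34,((seq86,seq72),seq64)))).
Branch lengths along that path: 1.075 + 0.797 + 0.813 + 0.491 + 0.701 + 0.870 + 0.360 + 1.155 + 1.874 = 8.136.

8.136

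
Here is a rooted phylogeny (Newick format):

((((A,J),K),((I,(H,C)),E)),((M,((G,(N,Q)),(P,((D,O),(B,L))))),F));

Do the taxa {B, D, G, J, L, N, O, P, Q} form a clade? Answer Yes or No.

The MRCA of the listed taxa is the root, so the smallest clade containing them is the whole tree.
That clade also contains A, C, E, F, H, I, K, M, which are not in the proposed group, so the group is not monophyletic.

No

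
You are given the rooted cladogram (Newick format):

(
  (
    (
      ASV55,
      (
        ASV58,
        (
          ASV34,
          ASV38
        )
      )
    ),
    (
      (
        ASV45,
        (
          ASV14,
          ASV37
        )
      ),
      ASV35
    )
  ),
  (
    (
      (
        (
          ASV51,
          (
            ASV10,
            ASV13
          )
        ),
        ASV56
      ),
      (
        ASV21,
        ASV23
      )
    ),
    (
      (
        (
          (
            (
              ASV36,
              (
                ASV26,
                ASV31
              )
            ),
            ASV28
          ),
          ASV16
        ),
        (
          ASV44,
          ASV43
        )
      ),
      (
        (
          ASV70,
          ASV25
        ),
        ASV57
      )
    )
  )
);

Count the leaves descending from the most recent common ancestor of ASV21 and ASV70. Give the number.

16

The MRCA of ASV21 and ASV70 is the node subtending ((((ASV51,(ASV10,ASV13)),ASV56),(ASV21,ASV23)),(((((ASV36,(ASV26,ASV31)),ASV28),ASV16),(ASV44,ASV43)),((ASV70,ASV25),ASV57))).
That clade contains 16 terminal taxa: ASV10, ASV13, ASV16, ASV21, ASV23, ASV25, ASV26, ASV28, ASV31, ASV36, ASV43, ASV44, ASV51, ASV56, ASV57, ASV70.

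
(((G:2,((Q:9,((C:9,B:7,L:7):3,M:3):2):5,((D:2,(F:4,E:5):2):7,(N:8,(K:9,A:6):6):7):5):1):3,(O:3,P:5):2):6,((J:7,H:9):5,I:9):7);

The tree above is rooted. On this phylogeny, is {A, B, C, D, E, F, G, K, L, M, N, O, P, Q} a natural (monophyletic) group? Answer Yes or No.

The most recent common ancestor of these taxa subtends ((G,((Q,((C,B,L),M)),((D,(F,E)),(N,(K,A))))),(O,P)).
That clade has exactly 14 tips — every listed taxon and nothing else — so the group is monophyletic.

Yes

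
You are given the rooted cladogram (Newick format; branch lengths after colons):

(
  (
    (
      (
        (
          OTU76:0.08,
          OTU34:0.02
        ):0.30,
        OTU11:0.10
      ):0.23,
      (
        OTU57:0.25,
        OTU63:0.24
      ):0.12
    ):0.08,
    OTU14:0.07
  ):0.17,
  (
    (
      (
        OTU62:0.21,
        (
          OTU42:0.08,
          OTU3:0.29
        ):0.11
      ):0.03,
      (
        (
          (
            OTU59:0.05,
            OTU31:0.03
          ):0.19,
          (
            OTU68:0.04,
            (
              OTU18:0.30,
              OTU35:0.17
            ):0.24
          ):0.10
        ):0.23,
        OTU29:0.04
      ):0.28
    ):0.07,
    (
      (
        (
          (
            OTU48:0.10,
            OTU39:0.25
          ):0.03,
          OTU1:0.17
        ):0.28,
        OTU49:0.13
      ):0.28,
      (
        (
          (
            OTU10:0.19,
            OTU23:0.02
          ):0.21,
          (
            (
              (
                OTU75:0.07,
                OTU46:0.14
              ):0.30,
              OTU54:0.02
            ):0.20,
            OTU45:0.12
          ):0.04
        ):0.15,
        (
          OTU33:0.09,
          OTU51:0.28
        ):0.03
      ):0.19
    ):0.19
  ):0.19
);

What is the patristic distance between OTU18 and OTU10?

The path runs OTU18 → … → MRCA → … → OTU10; the MRCA is the node subtending (((OTU62,(OTU42,OTU3)),(((OTU59,OTU31),(OTU68,(OTU18,OTU35))),OTU29)),((((OTU48,OTU39),OTU1),OTU49),(((OTU10,OTU23),(((OTU75,OTU46),OTU54),OTU45)),(OTU33,OTU51)))).
Branch lengths along that path: 0.30 + 0.24 + 0.10 + 0.23 + 0.28 + 0.07 + 0.19 + 0.19 + 0.15 + 0.21 + 0.19 = 2.15.

2.15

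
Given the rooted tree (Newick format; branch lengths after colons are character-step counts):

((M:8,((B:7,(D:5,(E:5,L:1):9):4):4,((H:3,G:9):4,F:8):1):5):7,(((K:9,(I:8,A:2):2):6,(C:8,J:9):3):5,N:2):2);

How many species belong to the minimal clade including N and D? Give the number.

14

The MRCA of N and D is the root, so the clade is the entire tree.
That clade contains 14 terminal taxa: A, B, C, D, E, F, G, H, I, J, K, L, M, N.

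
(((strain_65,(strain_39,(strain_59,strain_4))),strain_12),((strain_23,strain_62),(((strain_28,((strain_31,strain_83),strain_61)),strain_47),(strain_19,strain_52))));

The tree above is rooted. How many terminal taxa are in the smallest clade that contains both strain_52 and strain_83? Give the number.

The MRCA of strain_52 and strain_83 is the node subtending (((strain_28,((strain_31,strain_83),strain_61)),strain_47),(strain_19,strain_52)).
That clade contains 7 terminal taxa: strain_19, strain_28, strain_31, strain_47, strain_52, strain_61, strain_83.

7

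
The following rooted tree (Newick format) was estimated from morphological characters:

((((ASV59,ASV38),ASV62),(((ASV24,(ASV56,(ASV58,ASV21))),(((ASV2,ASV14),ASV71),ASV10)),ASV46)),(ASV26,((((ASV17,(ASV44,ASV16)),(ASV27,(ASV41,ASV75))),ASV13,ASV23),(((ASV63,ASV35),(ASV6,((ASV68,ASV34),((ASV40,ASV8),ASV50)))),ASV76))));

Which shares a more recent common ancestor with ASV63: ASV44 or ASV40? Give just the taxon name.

The MRCA of ASV63 and ASV40 subtends ((ASV63,ASV35),(ASV6,((ASV68,ASV34),((ASV40,ASV8),ASV50)))) (8 taxa).
The MRCA of ASV63 and ASV44 subtends ((((ASV17,(ASV44,ASV16)),(ASV27,(ASV41,ASV75))),ASV13,ASV23),(((ASV63,ASV35),(ASV6,((ASV68,ASV34),((ASV40,ASV8),ASV50)))),ASV76)) (17 taxa).
The first is nested inside the second, so ASV63 shares a more recent common ancestor with ASV40.

ASV40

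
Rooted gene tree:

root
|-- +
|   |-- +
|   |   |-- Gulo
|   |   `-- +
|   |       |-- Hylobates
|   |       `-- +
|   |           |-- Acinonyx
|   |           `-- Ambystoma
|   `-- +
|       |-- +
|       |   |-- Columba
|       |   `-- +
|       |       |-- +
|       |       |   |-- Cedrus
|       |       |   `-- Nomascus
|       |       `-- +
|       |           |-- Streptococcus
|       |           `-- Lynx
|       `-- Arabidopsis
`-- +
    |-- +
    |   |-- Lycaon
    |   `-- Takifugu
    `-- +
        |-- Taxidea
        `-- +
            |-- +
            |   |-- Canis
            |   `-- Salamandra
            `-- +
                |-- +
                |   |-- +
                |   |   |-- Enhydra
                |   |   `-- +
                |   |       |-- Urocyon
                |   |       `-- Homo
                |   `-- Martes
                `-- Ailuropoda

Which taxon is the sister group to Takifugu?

Takifugu attaches to the tree at the node subtending (Lycaon,Takifugu).
The other lineage descending from that same node — the sister group — is the single tip Lycaon.

Lycaon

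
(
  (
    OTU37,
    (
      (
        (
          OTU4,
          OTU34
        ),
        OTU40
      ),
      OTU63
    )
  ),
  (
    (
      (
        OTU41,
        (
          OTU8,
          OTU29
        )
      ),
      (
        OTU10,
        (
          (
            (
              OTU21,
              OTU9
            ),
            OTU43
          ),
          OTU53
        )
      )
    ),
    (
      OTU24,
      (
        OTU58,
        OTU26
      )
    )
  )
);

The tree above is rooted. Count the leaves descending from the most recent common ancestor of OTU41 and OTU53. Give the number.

8

The MRCA of OTU41 and OTU53 is the node subtending ((OTU41,(OTU8,OTU29)),(OTU10,(((OTU21,OTU9),OTU43),OTU53))).
That clade contains 8 terminal taxa: OTU10, OTU21, OTU29, OTU41, OTU43, OTU53, OTU8, OTU9.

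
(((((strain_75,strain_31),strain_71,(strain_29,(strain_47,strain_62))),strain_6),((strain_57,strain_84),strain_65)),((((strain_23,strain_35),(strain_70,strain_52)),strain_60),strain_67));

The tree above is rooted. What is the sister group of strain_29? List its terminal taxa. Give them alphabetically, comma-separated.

strain_47, strain_62

strain_29 attaches to the tree at the node subtending (strain_29,(strain_47,strain_62)).
The other lineage descending from that same node — the sister group — is (strain_47,strain_62); its 2 tips in alphabetical order are the answer.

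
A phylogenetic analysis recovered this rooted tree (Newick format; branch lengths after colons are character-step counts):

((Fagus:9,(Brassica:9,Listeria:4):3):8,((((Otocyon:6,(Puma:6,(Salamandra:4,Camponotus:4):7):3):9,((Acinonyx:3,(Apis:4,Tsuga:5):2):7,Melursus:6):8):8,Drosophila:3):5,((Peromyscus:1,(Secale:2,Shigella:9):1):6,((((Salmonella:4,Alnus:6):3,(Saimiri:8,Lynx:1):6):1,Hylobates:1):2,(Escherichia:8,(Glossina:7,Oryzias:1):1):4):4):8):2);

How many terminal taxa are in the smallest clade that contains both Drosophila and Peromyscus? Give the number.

20

The MRCA of Drosophila and Peromyscus is the node subtending ((((Otocyon,(Puma,(Salamandra,Camponotus))),((Acinonyx,(Apis,Tsuga)),Melursus)),Drosophila),((Peromyscus,(Secale,Shigella)),((((Salmonella,Alnus),(Saimiri,Lynx)),Hylobates),(Escherichia,(Glossina,Oryzias))))).
That clade contains 20 terminal taxa: Acinonyx, Alnus, Apis, Camponotus, Drosophila, Escherichia, Glossina, Hylobates, Lynx, Melursus, Oryzias, Otocyon, Peromyscus, Puma, Saimiri, Salamandra, Salmonella, Secale, Shigella, Tsuga.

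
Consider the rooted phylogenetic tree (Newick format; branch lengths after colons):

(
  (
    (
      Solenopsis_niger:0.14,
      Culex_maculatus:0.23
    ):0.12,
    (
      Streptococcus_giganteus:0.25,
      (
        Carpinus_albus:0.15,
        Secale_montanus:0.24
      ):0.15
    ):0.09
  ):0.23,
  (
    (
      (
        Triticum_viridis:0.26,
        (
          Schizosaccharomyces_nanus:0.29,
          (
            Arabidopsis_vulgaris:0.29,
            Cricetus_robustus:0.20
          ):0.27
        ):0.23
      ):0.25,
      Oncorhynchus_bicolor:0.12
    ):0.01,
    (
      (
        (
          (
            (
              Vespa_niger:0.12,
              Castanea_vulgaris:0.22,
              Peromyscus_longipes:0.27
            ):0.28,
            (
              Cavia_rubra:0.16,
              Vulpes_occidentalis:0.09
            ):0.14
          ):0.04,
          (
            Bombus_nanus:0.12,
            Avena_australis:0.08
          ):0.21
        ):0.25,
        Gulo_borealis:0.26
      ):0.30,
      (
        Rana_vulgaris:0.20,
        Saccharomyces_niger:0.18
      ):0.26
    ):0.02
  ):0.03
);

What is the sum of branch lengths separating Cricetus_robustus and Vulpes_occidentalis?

1.80

The path runs Cricetus_robustus → … → MRCA → … → Vulpes_occidentalis; the MRCA is the node subtending (((Triticum_viridis,(Schizosaccharomyces_nanus,(Arabidopsis_vulgaris,Cricetus_robustus))),Oncorhynchus_bicolor),(((((Vespa_niger,Castanea_vulgaris,Peromyscus_longipes),(Cavia_rubra,Vulpes_occidentalis)),(Bombus_nanus,Avena_australis)),Gulo_borealis),(Rana_vulgaris,Saccharomyces_niger))).
Branch lengths along that path: 0.20 + 0.27 + 0.23 + 0.25 + 0.01 + 0.02 + 0.30 + 0.25 + 0.04 + 0.14 + 0.09 = 1.80.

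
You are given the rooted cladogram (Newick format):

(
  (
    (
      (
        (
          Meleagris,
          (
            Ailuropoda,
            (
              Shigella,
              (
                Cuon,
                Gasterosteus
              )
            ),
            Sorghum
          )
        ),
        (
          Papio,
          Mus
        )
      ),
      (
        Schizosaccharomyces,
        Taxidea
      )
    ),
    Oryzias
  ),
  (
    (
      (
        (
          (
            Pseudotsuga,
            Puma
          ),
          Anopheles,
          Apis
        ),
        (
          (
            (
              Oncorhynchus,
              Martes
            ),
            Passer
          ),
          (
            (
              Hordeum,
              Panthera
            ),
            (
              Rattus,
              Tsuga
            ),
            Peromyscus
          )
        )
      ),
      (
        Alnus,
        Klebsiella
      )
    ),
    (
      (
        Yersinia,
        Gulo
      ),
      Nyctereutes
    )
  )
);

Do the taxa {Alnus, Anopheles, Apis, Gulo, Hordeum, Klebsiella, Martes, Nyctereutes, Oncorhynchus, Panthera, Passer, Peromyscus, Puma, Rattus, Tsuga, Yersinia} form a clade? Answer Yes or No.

No

The MRCA of the listed taxa subtends (((((Pseudotsuga,Puma),Anopheles,Apis),(((Oncorhynchus,Martes),Passer),((Hordeum,Panthera),(Rattus,Tsuga),Peromyscus))),(Alnus,Klebsiella)),((Yersinia,Gulo),Nyctereutes)).
That clade also contains Pseudotsuga, which is not in the proposed group, so the group is not monophyletic.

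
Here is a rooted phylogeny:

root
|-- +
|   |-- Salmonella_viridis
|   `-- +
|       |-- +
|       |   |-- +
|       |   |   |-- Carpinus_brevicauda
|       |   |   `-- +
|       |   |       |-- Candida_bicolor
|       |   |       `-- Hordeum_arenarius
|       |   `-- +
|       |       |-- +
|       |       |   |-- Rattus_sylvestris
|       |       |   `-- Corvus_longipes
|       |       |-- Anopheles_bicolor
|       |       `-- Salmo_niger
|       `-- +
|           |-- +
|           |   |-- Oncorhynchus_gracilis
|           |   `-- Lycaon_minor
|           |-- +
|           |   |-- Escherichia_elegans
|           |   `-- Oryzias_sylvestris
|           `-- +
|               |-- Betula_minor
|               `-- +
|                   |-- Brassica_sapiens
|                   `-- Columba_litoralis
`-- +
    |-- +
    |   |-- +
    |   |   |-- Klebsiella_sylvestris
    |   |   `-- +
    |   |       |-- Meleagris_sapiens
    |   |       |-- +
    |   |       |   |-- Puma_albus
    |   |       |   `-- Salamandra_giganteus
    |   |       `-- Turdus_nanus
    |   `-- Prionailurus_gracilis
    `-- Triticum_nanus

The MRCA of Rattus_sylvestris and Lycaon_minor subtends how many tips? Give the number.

14

The MRCA of Rattus_sylvestris and Lycaon_minor is the node subtending (((Carpinus_brevicauda,(Candida_bicolor,Hordeum_arenarius)),((Rattus_sylvestris,Corvus_longipes),Anopheles_bicolor,Salmo_niger)),((Oncorhynchus_gracilis,Lycaon_minor),(Escherichia_elegans,Oryzias_sylvestris),(Betula_minor,(Brassica_sapiens,Columba_litoralis)))).
That clade contains 14 terminal taxa: Anopheles_bicolor, Betula_minor, Brassica_sapiens, Candida_bicolor, Carpinus_brevicauda, Columba_litoralis, Corvus_longipes, Escherichia_elegans, Hordeum_arenarius, Lycaon_minor, Oncorhynchus_gracilis, Oryzias_sylvestris, Rattus_sylvestris, Salmo_niger.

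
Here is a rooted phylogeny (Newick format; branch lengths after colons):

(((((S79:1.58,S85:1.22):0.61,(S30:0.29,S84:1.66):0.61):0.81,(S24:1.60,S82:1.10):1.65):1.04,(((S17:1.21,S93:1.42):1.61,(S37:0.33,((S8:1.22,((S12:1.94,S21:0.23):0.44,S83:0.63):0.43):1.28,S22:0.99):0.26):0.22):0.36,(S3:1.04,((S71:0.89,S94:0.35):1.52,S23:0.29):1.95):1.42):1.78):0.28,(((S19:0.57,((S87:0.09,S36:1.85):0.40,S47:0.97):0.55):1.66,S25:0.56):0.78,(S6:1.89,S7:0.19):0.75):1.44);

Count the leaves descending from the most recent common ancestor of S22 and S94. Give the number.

12

The MRCA of S22 and S94 is the node subtending (((S17,S93),(S37,((S8,((S12,S21),S83)),S22))),(S3,((S71,S94),S23))).
That clade contains 12 terminal taxa: S12, S17, S21, S22, S23, S3, S37, S71, S8, S83, S93, S94.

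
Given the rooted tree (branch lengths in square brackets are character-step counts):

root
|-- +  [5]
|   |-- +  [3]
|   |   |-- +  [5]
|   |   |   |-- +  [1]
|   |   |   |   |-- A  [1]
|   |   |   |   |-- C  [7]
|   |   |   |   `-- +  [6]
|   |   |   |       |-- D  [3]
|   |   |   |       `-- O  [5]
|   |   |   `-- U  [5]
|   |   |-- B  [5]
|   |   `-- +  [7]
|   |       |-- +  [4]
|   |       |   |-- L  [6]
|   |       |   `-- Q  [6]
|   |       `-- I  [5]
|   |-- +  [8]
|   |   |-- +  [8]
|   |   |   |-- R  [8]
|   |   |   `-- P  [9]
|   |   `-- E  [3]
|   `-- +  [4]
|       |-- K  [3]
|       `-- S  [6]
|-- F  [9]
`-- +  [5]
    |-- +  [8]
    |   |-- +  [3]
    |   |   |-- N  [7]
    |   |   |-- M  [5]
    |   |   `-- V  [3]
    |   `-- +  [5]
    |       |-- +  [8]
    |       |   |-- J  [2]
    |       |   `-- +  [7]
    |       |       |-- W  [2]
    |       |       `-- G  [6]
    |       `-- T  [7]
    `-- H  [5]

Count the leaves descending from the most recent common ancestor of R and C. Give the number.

14

The MRCA of R and C is the node subtending ((((A,C,(D,O)),U),B,((L,Q),I)),((R,P),E),(K,S)).
That clade contains 14 terminal taxa: A, B, C, D, E, I, K, L, O, P, Q, R, S, U.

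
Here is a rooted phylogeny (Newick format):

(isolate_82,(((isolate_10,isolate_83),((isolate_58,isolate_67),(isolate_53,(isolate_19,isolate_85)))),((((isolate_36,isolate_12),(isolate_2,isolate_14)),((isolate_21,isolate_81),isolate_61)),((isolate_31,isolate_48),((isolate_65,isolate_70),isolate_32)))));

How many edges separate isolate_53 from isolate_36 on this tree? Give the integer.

9

The MRCA of isolate_53 and isolate_36 is the node subtending (((isolate_10,isolate_83),((isolate_58,isolate_67),(isolate_53,(isolate_19,isolate_85)))),((((isolate_36,isolate_12),(isolate_2,isolate_14)),((isolate_21,isolate_81),isolate_61)),((isolate_31,isolate_48),((isolate_65,isolate_70),isolate_32)))).
From isolate_53 up to that node: 4 branches. From isolate_36 up to the same node: 5 branches. Total: 4 + 5 = 9.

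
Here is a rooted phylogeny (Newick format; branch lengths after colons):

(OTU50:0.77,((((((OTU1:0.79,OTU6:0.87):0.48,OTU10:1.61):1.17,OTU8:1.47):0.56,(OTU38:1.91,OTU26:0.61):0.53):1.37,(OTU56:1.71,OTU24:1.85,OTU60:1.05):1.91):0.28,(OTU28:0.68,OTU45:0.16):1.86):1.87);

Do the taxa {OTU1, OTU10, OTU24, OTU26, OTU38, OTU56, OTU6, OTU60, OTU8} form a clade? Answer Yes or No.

The most recent common ancestor of these taxa subtends (((((OTU1,OTU6),OTU10),OTU8),(OTU38,OTU26)),(OTU56,OTU24,OTU60)).
That clade has exactly 9 tips — every listed taxon and nothing else — so the group is monophyletic.

Yes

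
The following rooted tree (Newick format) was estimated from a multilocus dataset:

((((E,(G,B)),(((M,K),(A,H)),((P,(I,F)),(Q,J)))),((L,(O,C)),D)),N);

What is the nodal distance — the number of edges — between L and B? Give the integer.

7

The MRCA of L and B is the node subtending (((E,(G,B)),(((M,K),(A,H)),((P,(I,F)),(Q,J)))),((L,(O,C)),D)).
From L up to that node: 3 branches. From B up to the same node: 4 branches. Total: 3 + 4 = 7.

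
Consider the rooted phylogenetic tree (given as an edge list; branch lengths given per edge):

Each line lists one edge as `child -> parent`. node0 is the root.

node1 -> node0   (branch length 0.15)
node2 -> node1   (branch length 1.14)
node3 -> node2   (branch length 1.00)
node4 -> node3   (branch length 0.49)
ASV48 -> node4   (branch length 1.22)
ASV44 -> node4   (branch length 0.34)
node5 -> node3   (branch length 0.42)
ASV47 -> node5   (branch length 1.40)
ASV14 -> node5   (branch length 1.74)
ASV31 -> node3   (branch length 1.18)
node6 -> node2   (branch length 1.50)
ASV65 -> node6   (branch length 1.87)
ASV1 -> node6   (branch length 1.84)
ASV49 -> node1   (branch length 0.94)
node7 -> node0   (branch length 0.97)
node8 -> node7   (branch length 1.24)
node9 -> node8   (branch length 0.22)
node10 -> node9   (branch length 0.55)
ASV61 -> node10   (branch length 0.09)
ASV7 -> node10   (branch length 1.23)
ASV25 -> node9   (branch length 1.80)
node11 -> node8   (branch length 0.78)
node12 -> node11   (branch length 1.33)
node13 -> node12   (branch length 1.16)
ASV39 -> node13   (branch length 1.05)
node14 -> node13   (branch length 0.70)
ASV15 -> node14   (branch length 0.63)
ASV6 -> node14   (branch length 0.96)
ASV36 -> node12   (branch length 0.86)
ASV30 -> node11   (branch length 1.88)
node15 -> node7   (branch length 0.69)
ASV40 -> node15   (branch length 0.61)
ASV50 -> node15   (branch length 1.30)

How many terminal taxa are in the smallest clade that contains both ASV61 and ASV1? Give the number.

The MRCA of ASV61 and ASV1 is the root, so the clade is the entire tree.
That clade contains 18 terminal taxa: ASV1, ASV14, ASV15, ASV25, ASV30, ASV31, ASV36, ASV39, ASV40, ASV44, ASV47, ASV48, ASV49, ASV50, ASV6, ASV61, ASV65, ASV7.

18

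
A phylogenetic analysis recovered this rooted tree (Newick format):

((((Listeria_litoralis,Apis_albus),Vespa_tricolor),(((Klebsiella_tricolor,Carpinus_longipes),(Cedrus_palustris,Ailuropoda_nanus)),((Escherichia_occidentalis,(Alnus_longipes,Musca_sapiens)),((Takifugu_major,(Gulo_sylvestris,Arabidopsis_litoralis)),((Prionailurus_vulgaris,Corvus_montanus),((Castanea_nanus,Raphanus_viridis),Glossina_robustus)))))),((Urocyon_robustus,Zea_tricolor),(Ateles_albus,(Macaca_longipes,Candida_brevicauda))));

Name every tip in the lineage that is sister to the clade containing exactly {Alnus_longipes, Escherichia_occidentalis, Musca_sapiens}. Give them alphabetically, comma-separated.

Arabidopsis_litoralis, Castanea_nanus, Corvus_montanus, Glossina_robustus, Gulo_sylvestris, Prionailurus_vulgaris, Raphanus_viridis, Takifugu_major

The clade containing exactly {Alnus_longipes, Escherichia_occidentalis, Musca_sapiens} attaches to the tree at the node subtending ((Escherichia_occidentalis,(Alnus_longipes,Musca_sapiens)),((Takifugu_major,(Gulo_sylvestris,Arabidopsis_litoralis)),((Prionailurus_vulgaris,Corvus_montanus),((Castanea_nanus,Raphanus_viridis),Glossina_robustus)))).
The other lineage descending from that same node — the sister group — is ((Takifugu_major,(Gulo_sylvestris,Arabidopsis_litoralis)),((Prionailurus_vulgaris,Corvus_montanus),((Castanea_nanus,Raphanus_viridis),Glossina_robustus))); its 8 tips in alphabetical order are the answer.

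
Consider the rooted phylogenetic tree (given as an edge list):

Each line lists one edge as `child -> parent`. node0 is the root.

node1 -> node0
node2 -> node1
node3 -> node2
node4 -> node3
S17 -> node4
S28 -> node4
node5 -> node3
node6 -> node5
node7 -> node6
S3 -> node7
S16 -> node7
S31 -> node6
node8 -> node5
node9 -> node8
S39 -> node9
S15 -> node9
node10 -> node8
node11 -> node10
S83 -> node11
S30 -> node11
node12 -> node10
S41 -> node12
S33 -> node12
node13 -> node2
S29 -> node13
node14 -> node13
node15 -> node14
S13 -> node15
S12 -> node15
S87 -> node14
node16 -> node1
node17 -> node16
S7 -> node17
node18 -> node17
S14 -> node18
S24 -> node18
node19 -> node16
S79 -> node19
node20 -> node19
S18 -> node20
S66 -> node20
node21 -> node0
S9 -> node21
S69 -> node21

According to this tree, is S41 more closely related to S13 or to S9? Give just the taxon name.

S13

The MRCA of S41 and S13 subtends (((S17,S28),(((S3,S16),S31),((S39,S15),((S83,S30),(S41,S33))))),(S29,((S13,S12),S87))) (15 taxa).
The MRCA of S41 and S9 is the root, subtending the entire tree (23 taxa).
The first is nested inside the second, so S41 shares a more recent common ancestor with S13.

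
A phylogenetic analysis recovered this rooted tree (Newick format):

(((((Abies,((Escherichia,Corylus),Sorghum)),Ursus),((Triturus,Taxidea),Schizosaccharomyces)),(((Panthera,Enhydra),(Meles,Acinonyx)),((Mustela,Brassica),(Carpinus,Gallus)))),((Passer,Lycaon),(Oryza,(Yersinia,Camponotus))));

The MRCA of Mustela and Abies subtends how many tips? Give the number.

The MRCA of Mustela and Abies is the node subtending ((((Abies,((Escherichia,Corylus),Sorghum)),Ursus),((Triturus,Taxidea),Schizosaccharomyces)),(((Panthera,Enhydra),(Meles,Acinonyx)),((Mustela,Brassica),(Carpinus,Gallus)))).
That clade contains 16 terminal taxa: Abies, Acinonyx, Brassica, Carpinus, Corylus, Enhydra, Escherichia, Gallus, Meles, Mustela, Panthera, Schizosaccharomyces, Sorghum, Taxidea, Triturus, Ursus.

16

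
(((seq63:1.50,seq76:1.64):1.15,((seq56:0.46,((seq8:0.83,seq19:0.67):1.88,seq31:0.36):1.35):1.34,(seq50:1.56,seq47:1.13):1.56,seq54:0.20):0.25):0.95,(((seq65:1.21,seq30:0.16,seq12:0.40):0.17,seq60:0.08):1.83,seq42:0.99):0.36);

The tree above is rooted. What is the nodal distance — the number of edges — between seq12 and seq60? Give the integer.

The MRCA of seq12 and seq60 is the node subtending ((seq65,seq30,seq12),seq60).
From seq12 up to that node: 2 branches. From seq60 up to the same node: 1 branch. Total: 2 + 1 = 3.

3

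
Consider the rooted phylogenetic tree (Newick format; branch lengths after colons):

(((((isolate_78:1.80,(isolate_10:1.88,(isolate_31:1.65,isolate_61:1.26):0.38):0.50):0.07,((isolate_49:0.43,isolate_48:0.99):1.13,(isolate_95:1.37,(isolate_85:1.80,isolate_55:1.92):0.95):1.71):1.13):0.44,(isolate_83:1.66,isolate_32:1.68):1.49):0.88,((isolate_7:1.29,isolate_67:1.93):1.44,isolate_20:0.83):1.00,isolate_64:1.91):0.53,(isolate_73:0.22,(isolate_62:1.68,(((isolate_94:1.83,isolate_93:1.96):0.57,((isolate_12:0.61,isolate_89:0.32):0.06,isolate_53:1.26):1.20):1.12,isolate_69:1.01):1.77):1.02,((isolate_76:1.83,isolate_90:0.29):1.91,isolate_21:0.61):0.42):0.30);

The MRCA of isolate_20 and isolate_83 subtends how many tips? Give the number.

15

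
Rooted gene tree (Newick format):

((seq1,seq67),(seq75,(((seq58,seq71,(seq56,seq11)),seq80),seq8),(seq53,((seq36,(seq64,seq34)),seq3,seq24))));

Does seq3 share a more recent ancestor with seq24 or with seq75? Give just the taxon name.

The MRCA of seq3 and seq24 subtends ((seq36,(seq64,seq34)),seq3,seq24) (5 taxa).
The MRCA of seq3 and seq75 subtends (seq75,(((seq58,seq71,(seq56,seq11)),seq80),seq8),(seq53,((seq36,(seq64,seq34)),seq3,seq24))) (13 taxa).
The first is nested inside the second, so seq3 shares a more recent common ancestor with seq24.

seq24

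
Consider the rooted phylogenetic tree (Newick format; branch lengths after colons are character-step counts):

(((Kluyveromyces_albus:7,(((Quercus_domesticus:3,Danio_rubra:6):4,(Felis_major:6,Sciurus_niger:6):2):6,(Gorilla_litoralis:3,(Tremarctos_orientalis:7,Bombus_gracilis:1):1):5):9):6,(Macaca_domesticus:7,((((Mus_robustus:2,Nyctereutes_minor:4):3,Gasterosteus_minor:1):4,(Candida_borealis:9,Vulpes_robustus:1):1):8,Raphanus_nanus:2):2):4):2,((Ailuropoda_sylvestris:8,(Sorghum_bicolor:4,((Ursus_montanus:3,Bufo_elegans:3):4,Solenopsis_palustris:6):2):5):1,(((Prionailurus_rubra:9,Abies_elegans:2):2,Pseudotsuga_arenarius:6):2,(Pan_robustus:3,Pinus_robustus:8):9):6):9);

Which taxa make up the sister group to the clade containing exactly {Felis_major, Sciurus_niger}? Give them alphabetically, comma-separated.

The clade containing exactly {Felis_major, Sciurus_niger} attaches to the tree at the node subtending ((Quercus_domesticus,Danio_rubra),(Felis_major,Sciurus_niger)).
The other lineage descending from that same node — the sister group — is (Quercus_domesticus,Danio_rubra); its 2 tips in alphabetical order are the answer.

Danio_rubra, Quercus_domesticus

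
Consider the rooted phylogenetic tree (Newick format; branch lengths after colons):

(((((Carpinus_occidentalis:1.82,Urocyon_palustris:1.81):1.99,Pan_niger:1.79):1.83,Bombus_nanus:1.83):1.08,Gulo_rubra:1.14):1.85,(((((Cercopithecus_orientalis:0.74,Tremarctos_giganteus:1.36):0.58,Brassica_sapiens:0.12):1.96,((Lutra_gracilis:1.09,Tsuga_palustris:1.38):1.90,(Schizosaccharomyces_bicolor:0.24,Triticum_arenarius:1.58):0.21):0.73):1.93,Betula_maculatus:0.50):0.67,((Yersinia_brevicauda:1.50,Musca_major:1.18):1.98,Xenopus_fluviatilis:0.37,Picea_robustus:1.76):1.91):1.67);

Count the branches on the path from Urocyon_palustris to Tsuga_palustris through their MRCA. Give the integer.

The MRCA of Urocyon_palustris and Tsuga_palustris is the root of the tree.
From Urocyon_palustris up to that node: 5 branches. From Tsuga_palustris up to the same node: 6 branches. Total: 5 + 6 = 11.

11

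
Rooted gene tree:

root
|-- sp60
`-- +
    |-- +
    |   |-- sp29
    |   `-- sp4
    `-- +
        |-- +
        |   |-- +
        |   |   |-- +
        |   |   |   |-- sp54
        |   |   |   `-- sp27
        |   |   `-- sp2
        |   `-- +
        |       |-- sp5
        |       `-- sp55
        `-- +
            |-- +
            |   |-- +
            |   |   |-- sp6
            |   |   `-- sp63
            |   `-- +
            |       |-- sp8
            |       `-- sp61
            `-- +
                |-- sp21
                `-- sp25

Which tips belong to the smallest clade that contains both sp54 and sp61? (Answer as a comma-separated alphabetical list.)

sp2, sp21, sp25, sp27, sp5, sp54, sp55, sp6, sp61, sp63, sp8

Tracing sp54: it sits inside (sp54,sp27).
Tracing sp61: it sits inside (sp8,sp61).
The smallest clade enclosing both is ((((sp54,sp27),sp2),(sp5,sp55)),(((sp6,sp63),(sp8,sp61)),(sp21,sp25))); the answer is its 11 terminal taxa in alphabetical order.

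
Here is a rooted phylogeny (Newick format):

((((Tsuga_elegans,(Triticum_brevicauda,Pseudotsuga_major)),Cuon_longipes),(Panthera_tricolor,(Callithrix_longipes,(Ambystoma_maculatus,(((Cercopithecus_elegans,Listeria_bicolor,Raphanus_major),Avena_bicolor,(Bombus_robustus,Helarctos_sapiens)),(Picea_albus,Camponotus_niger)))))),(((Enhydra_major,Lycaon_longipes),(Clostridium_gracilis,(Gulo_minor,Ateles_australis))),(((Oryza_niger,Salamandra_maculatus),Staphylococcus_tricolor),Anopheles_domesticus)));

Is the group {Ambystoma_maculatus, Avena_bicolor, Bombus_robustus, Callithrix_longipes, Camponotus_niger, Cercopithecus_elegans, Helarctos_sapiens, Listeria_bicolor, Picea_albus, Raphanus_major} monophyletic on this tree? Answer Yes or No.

The most recent common ancestor of these taxa subtends (Callithrix_longipes,(Ambystoma_maculatus,(((Cercopithecus_elegans,Listeria_bicolor,Raphanus_major),Avena_bicolor,(Bombus_robustus,Helarctos_sapiens)),(Picea_albus,Camponotus_niger)))).
That clade has exactly 10 tips — every listed taxon and nothing else — so the group is monophyletic.

Yes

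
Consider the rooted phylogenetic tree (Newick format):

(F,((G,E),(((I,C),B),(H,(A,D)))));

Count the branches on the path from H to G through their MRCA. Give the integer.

The MRCA of H and G is the node subtending ((G,E),(((I,C),B),(H,(A,D)))).
From H up to that node: 3 branches. From G up to the same node: 2 branches. Total: 3 + 2 = 5.

5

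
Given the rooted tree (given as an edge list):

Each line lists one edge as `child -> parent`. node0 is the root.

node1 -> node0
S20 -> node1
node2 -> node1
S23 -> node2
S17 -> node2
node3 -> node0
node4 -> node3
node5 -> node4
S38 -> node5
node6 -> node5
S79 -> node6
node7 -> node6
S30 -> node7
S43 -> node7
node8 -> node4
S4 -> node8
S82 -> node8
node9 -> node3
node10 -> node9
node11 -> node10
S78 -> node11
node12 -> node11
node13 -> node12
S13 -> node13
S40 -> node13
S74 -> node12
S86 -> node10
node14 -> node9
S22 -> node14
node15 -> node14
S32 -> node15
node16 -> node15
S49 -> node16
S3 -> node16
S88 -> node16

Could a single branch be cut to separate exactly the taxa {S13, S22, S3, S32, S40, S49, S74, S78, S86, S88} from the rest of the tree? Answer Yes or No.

The most recent common ancestor of these taxa subtends (((S78,((S13,S40),S74)),S86),(S22,(S32,(S49,S3,S88)))).
That clade has exactly 10 tips — every listed taxon and nothing else — so the group is monophyletic.

Yes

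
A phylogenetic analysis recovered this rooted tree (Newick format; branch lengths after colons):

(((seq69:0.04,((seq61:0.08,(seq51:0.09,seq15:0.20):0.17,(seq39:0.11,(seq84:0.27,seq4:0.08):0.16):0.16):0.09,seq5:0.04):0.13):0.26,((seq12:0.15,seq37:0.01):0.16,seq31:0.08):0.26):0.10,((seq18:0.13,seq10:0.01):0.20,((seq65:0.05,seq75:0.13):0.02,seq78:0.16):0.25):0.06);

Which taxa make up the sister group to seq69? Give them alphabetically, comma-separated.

seq15, seq39, seq4, seq5, seq51, seq61, seq84

seq69 attaches to the tree at the node subtending (seq69,((seq61,(seq51,seq15),(seq39,(seq84,seq4))),seq5)).
The other lineage descending from that same node — the sister group — is ((seq61,(seq51,seq15),(seq39,(seq84,seq4))),seq5); its 7 tips in alphabetical order are the answer.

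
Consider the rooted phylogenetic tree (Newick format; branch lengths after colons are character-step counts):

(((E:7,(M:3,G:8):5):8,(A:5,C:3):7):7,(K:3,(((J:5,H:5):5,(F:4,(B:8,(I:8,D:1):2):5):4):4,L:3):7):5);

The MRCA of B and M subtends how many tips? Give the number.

13

The MRCA of B and M is the root, so the clade is the entire tree.
That clade contains 13 terminal taxa: A, B, C, D, E, F, G, H, I, J, K, L, M.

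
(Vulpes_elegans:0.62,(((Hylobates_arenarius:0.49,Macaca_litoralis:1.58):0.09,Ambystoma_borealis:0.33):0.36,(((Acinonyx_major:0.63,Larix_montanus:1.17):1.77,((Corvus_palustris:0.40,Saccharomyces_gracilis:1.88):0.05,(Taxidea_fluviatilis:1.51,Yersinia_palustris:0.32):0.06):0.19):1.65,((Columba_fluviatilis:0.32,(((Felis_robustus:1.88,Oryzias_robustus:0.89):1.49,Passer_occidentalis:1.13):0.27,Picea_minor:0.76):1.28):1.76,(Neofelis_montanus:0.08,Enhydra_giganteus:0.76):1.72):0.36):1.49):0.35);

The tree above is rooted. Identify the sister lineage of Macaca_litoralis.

Macaca_litoralis attaches to the tree at the node subtending (Hylobates_arenarius,Macaca_litoralis).
The other lineage descending from that same node — the sister group — is the single tip Hylobates_arenarius.

Hylobates_arenarius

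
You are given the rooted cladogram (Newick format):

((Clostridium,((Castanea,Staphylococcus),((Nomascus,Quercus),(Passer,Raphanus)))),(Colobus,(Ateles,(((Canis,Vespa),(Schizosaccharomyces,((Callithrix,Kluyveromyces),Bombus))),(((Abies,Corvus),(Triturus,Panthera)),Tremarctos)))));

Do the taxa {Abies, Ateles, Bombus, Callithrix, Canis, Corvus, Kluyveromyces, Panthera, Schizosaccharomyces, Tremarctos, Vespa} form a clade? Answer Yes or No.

The MRCA of the listed taxa subtends (Ateles,(((Canis,Vespa),(Schizosaccharomyces,((Callithrix,Kluyveromyces),Bombus))),(((Abies,Corvus),(Triturus,Panthera)),Tremarctos))).
That clade also contains Triturus, which is not in the proposed group, so the group is not monophyletic.

No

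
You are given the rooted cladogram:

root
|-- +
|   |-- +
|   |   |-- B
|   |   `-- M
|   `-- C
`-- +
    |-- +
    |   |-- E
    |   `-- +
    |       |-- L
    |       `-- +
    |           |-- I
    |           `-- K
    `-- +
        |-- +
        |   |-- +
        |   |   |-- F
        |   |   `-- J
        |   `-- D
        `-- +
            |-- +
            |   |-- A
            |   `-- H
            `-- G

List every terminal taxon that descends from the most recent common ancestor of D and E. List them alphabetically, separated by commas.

Tracing D: it sits inside ((F,J),D).
Tracing E: it sits inside (E,(L,(I,K))).
The smallest clade enclosing both is ((E,(L,(I,K))),(((F,J),D),((A,H),G))); the answer is its 10 terminal taxa in alphabetical order.

A, D, E, F, G, H, I, J, K, L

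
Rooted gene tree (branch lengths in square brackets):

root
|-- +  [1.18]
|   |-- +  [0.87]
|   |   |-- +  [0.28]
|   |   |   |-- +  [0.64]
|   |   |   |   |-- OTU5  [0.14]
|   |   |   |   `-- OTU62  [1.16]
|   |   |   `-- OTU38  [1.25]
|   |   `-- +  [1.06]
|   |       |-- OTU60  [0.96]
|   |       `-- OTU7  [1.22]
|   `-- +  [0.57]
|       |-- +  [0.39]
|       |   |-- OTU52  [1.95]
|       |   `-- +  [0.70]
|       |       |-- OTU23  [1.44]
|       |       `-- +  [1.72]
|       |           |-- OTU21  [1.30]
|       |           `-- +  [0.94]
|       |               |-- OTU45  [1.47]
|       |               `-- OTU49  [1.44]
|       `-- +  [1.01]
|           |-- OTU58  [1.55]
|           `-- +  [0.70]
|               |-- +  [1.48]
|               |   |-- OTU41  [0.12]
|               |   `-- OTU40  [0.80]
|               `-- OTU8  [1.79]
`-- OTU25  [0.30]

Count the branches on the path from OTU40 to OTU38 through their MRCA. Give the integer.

The MRCA of OTU40 and OTU38 is the node subtending ((((OTU5,OTU62),OTU38),(OTU60,OTU7)),((OTU52,(OTU23,(OTU21,(OTU45,OTU49)))),(OTU58,((OTU41,OTU40),OTU8)))).
From OTU40 up to that node: 5 branches. From OTU38 up to the same node: 3 branches. Total: 5 + 3 = 8.

8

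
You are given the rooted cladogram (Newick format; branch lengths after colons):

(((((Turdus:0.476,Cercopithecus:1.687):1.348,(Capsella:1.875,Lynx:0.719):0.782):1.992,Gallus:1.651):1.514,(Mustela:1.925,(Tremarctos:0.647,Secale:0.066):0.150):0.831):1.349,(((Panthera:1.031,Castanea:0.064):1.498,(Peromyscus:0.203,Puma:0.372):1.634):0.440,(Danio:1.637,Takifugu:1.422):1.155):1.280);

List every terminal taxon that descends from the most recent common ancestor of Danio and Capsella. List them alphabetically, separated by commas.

Capsella, Castanea, Cercopithecus, Danio, Gallus, Lynx, Mustela, Panthera, Peromyscus, Puma, Secale, Takifugu, Tremarctos, Turdus

Tracing Danio: it sits inside (Danio,Takifugu).
Tracing Capsella: it sits inside (Capsella,Lynx).
The smallest clade enclosing both is the whole tree (their MRCA is the root), so the answer is all 14 tips in alphabetical order.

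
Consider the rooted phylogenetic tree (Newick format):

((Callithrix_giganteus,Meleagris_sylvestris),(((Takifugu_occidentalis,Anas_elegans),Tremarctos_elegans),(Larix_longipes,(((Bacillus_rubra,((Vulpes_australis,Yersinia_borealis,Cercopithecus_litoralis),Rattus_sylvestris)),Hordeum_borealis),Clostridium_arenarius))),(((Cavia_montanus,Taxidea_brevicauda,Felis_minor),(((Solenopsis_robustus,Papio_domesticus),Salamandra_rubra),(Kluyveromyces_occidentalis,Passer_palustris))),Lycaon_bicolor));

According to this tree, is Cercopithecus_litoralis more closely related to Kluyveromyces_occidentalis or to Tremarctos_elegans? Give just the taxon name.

The MRCA of Cercopithecus_litoralis and Tremarctos_elegans subtends (((Takifugu_occidentalis,Anas_elegans),Tremarctos_elegans),(Larix_longipes,(((Bacillus_rubra,((Vulpes_australis,Yersinia_borealis,Cercopithecus_litoralis),Rattus_sylvestris)),Hordeum_borealis),Clostridium_arenarius))) (11 taxa).
The MRCA of Cercopithecus_litoralis and Kluyveromyces_occidentalis is the root, subtending the entire tree (22 taxa).
The first is nested inside the second, so Cercopithecus_litoralis shares a more recent common ancestor with Tremarctos_elegans.

Tremarctos_elegans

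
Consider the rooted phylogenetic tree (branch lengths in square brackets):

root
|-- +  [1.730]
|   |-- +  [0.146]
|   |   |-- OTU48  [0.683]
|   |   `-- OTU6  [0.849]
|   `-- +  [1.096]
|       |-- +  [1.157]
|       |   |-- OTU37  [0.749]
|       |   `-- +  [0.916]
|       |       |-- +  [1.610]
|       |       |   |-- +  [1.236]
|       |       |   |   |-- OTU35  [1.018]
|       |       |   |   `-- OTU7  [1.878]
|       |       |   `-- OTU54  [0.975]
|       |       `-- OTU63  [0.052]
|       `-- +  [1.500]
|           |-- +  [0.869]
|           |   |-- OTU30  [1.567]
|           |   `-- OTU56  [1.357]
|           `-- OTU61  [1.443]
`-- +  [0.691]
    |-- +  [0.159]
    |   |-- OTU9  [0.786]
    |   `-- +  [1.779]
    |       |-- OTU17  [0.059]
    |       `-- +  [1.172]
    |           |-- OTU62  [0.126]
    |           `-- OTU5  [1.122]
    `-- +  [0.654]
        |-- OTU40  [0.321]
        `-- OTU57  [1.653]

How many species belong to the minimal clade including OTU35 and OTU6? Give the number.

10

The MRCA of OTU35 and OTU6 is the node subtending ((OTU48,OTU6),((OTU37,(((OTU35,OTU7),OTU54),OTU63)),((OTU30,OTU56),OTU61))).
That clade contains 10 terminal taxa: OTU30, OTU35, OTU37, OTU48, OTU54, OTU56, OTU6, OTU61, OTU63, OTU7.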